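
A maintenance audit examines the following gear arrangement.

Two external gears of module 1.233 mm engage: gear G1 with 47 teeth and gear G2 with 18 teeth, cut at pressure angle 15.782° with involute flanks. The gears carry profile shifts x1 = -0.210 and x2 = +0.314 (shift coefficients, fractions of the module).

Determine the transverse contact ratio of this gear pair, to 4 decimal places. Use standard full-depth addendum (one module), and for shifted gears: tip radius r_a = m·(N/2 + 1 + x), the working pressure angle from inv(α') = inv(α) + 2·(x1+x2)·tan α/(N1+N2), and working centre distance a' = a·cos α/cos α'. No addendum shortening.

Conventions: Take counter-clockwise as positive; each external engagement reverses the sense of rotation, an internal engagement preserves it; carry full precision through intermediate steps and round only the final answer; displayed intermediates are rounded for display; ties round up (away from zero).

1.7397

class = single-mesh tooth geometry [involute pair 47T × 18T, m = 1.233]
base radii: r_b1 = 27.883225, r_b2 = 10.678682
tip radii: r_a1 = 29.949570, r_a2 = 12.717162
inv(α') = inv(15.782°) + 2·(-0.210+0.314)·tan α/(47+18) = 0.00808875  ⇒  α' = 16.40446°
a' = a·cos α / cos α' = 40.0725·cos 15.782°/cos 16.40446° = 40.198299
action lengths: √(r_a1²−r_b1²) = 10.931721, √(r_a2²−r_b2²) = 6.905937
base pitch p_b = π·m·cos α = 3.727563
CR = (10.931721 + 6.905937 − 40.198299·sin 16.40446°)/3.727563 = 1.739745
contact ratio ≈ 1.7397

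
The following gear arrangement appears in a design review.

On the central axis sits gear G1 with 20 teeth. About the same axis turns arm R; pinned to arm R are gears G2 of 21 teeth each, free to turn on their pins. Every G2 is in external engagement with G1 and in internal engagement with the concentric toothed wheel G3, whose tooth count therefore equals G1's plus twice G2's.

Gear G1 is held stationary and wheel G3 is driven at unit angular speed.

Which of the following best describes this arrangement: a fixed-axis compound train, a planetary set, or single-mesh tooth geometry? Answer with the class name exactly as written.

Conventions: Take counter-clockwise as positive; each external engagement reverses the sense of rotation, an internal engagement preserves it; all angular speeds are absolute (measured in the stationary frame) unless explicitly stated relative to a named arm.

planetary set

recognized (axles ride arm R): planetary set, 20/21/62 teeth
classification: planetary set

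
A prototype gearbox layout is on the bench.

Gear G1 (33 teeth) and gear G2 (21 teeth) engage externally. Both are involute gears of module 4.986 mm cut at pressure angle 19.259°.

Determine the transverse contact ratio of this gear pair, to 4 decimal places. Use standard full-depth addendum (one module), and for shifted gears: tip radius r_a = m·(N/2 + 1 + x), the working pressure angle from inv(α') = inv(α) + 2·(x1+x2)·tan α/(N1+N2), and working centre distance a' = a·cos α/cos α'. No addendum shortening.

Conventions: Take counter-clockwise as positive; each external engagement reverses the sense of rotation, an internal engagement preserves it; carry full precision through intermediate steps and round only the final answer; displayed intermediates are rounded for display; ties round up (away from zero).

recognized (one external pair, fixed centres): single-mesh tooth geometry, m = 4.986, N1 = 33, N2 = 21
base radii: r_b1 = 77.664998, r_b2 = 49.423181
tip radii: r_a1 = 87.255000, r_a2 = 57.339000
no profile shift: α' = α, a' = a
action lengths: √(r_a1²−r_b1²) = 39.769122, √(r_a2²−r_b2²) = 29.070778
base pitch p_b = π·m·cos α = 14.787381
CR = (39.769122 + 29.070778 − 134.622000·sin 19.25900°)/14.787381 = 1.652512
contact ratio ≈ 1.6525

1.6525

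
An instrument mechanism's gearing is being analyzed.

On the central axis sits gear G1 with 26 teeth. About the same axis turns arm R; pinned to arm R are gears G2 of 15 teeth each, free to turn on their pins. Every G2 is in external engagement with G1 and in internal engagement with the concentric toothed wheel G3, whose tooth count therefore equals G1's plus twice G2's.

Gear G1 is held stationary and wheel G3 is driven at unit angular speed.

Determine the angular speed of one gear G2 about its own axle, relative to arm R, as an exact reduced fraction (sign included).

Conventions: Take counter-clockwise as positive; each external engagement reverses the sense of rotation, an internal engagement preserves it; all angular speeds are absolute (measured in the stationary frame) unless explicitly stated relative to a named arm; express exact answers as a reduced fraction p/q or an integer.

728/615

topology: planetary set — G1 26T / G2 15T / G3 56T, arm = carrier (Willis)
ring teeth: 26 + 2·15 = 56
26(ω_sun−ω_arm) = −56(ω_ring−ω_arm),  ω_sun = 0, ω_ring = 1
26(0−ω_arm) = −56(1−ω_arm)  ⇒  82·ω_arm = 56  ⇒  ω_arm = 28/41
sun–planet mesh: 26·(0−28/41) = −15·(ω_p−ω_arm)  ⇒  ω_p−ω_arm = 728/615
exact speed ratio = 728/615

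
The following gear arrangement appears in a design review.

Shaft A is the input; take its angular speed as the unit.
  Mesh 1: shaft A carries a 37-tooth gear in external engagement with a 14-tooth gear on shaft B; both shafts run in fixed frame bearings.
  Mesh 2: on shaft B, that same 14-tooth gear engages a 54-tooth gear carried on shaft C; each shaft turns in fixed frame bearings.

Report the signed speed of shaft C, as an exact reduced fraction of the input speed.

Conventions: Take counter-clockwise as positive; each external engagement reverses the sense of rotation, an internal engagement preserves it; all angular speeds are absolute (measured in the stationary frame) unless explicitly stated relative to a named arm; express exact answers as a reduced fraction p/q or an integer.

2-mesh fixed-axis compound train (all bearings frame-fixed)
mesh 1 [37T→14T]: |ω|/ω_in = 1×37/14 = 37/14, sense flips to −
mesh 2 [14T→54T]: |ω|/ω_in = (37/14)×14/54 = 37/54, sense flips to +
signed output speed (× input speed) = 37/54

37/54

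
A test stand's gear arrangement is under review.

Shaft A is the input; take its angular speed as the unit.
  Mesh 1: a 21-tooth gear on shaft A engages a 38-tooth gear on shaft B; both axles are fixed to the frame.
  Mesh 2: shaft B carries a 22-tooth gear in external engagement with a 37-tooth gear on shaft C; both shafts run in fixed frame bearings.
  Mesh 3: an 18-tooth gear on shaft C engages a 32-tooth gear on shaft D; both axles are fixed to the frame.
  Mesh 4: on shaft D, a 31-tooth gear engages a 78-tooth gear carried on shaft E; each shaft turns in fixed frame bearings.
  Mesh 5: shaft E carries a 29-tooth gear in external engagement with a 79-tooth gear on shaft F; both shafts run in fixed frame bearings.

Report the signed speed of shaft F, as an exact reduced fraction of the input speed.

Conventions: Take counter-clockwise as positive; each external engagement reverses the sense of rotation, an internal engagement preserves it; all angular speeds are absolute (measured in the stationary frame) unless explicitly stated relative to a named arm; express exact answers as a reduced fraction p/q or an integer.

5-mesh fixed-axis compound train (all bearings frame-fixed)
mesh 1 [21T→38T]: |ω|/ω_in = 1×21/38 = 21/38, sense flips to −
mesh 2 [22T→37T]: |ω|/ω_in = (21/38)×22/37 = 231/703, sense flips to +
mesh 3 [18T→32T]: |ω|/ω_in = (231/703)×18/32 = 2079/11248, sense flips to −
mesh 4 [31T→78T]: |ω|/ω_in = (2079/11248)×31/78 = 21483/292448, sense flips to +
mesh 5 [29T→79T]: |ω|/ω_in = (21483/292448)×29/79 = 623007/23103392, sense flips to −
signed output speed (× input speed) = -623007/23103392

-623007/23103392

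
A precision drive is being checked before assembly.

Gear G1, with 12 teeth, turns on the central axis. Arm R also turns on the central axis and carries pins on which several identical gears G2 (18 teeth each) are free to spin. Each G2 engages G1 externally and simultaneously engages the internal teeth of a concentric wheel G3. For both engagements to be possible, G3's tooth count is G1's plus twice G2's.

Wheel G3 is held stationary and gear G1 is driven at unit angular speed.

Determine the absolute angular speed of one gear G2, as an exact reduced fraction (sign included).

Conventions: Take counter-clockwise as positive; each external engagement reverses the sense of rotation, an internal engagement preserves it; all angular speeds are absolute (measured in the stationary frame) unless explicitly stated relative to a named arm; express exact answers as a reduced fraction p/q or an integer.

recognized (axles ride arm R): planetary set, 12/18/48 teeth
ring teeth: 12 + 2·18 = 48
12(ω_sun−ω_arm) = −48(ω_ring−ω_arm),  ω_ring = 0, ω_sun = 1
12(1−ω_arm) = −48(0−ω_arm)  ⇒  60·ω_arm = 12  ⇒  ω_arm = 1/5
sun–planet mesh: 12·(1−1/5) = −18·(ω_p−ω_arm)  ⇒  ω_p−ω_arm = -8/15
ω_p = 1/5 − 8/15 = -1/3
exact speed ratio = -1/3

-1/3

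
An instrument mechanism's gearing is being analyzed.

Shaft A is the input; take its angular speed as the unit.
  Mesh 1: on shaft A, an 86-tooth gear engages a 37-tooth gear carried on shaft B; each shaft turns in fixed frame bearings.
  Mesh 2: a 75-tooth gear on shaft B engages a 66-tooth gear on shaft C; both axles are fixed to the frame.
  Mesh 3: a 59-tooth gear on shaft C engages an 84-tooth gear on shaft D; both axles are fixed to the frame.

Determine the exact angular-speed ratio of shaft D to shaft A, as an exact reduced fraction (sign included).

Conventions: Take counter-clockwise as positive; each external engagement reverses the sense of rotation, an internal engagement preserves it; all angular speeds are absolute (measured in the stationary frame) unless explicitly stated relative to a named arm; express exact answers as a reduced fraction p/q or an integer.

-63425/34188

class = fixed-axis compound train [3 meshes; 3 ratios multiply, 3 sense flips]
mesh 1 [86T→37T]: running ratio 86/37, sense −
mesh 2 [75T→66T]: running ratio 1075/407, sense +
mesh 3 [59T→84T]: running ratio 63425/34188, sense −
ω_out/ω_in = -63425/34188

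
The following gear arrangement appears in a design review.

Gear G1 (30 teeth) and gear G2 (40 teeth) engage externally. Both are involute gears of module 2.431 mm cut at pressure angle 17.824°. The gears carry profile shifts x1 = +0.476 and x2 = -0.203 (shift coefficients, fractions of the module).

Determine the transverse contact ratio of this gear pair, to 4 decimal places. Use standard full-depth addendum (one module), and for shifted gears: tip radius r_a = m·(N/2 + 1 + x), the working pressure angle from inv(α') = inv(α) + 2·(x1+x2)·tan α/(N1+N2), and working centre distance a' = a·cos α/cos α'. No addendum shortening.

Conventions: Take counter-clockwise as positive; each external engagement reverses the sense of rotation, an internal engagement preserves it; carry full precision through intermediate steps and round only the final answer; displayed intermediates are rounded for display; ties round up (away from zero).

1.6848

single-mesh involute tooth geometry (30T engaging 40T at module 2.431)
base radii: r_b1 = 34.714726, r_b2 = 46.286301
tip radii: r_a1 = 40.053156, r_a2 = 50.557507
inv(α') = inv(17.824°) + 2·(+0.476-0.203)·tan α/(30+40) = 0.01294742  ⇒  α' = 19.11158°
a' = a·cos α / cos α' = 85.0850·cos 17.824°/cos 19.11158° = 85.726011
action lengths: √(r_a1²−r_b1²) = 19.978566, √(r_a2²−r_b2²) = 20.338137
base pitch p_b = π·m·cos α = 7.270635
CR = (19.978566 + 20.338137 − 85.726011·sin 19.11158°)/7.270635 = 1.684755
contact ratio ≈ 1.6848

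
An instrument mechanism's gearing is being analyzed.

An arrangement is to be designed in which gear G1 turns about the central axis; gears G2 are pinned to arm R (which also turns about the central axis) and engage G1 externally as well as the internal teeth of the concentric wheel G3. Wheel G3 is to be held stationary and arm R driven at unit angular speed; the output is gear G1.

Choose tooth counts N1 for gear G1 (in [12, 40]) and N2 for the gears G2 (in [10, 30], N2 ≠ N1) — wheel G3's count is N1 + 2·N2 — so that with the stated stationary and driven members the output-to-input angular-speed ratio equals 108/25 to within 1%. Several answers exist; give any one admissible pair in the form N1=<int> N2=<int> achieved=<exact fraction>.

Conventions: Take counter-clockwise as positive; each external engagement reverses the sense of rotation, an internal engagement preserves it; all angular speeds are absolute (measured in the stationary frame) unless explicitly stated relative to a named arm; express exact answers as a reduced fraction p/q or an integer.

N1=25 N2=29 achieved=108/25

class = planetary set [ratio 108/25 wanted; Willis about the carrier]
Willis with ω_ring = 0: ω_sun/ω_arm = (N1+N3)/N1; set equal to 108/25  ⇒  N3/N1 = 108/25 − 1 = 83/25
N3 = N1 + 2·N2  ⇒  N2/N1 = (N3/N1 − 1)/2 = (83/25 − 1)/2 = 29/25
smallest multiple with N1 ≥ 12 and N2 ≥ 10: k = 1  ⇒  N1 = 1·25 = 25, N2 = 1·29 = 29 (N1 ≤ 40, N2 ≤ 30, N2 ≠ N1 ✓), N3 = 25 + 2·29 = 83
check: (N1+N3)/N1 with N1 = 25, N3 = 83 gives 108/25; |achieved − target| = 0 ≤ 27/625 ✓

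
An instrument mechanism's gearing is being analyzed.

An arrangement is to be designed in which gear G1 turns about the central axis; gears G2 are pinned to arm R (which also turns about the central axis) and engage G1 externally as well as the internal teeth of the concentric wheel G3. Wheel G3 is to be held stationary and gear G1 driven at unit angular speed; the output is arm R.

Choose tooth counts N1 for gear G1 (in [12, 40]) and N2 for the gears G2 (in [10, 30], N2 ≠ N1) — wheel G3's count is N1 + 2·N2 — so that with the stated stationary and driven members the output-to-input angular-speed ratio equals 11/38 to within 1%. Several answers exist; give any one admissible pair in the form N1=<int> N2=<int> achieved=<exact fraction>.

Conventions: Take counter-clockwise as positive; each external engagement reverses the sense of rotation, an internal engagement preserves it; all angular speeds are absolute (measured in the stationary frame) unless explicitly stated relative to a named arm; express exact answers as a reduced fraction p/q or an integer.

class = planetary set [ratio 11/38 wanted; Willis about the carrier]
Willis with ω_ring = 0: ω_arm/ω_sun = N1/(N1+N3); set equal to 11/38  ⇒  N3/N1 = 1/(11/38) − 1 = 27/11
N3 = N1 + 2·N2  ⇒  N2/N1 = (N3/N1 − 1)/2 = (27/11 − 1)/2 = 8/11
smallest multiple with N1 ≥ 12 and N2 ≥ 10: k = 2  ⇒  N1 = 2·11 = 22, N2 = 2·8 = 16 (N1 ≤ 40, N2 ≤ 30, N2 ≠ N1 ✓), N3 = 22 + 2·16 = 54
check: N1/(N1+N3) with N1 = 22, N3 = 54 gives 11/38; |achieved − target| = 0 ≤ 11/3800 ✓

N1=22 N2=16 achieved=11/38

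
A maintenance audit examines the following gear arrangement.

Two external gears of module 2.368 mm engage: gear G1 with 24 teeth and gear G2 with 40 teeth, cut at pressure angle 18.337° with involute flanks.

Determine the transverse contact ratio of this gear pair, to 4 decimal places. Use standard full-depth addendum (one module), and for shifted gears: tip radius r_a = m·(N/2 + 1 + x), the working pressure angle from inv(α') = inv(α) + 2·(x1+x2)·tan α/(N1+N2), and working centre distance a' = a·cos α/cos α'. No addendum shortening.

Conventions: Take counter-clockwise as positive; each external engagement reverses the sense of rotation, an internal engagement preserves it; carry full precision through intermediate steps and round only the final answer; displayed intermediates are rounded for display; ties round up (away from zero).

1.7354

topology: single-mesh involute geometry — m = 2.368, 24T/40T pair
base radii: r_b1 = 26.973107, r_b2 = 44.955178
tip radii: r_a1 = 30.784000, r_a2 = 49.728000
no profile shift: α' = α, a' = a
action lengths: √(r_a1²−r_b1²) = 14.835975, √(r_a2²−r_b2²) = 21.258079
base pitch p_b = π·m·cos α = 7.061543
CR = (14.835975 + 21.258079 − 75.776000·sin 18.33700°)/7.061543 = 1.735387
contact ratio ≈ 1.7354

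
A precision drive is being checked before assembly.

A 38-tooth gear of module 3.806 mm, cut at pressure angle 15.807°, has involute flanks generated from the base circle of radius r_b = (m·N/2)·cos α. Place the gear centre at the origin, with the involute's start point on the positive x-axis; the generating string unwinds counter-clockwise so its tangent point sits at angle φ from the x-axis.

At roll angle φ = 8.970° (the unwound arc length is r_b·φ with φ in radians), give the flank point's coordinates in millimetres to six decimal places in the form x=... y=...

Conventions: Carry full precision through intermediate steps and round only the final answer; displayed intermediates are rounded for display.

x=70.426897 y=0.088778

single-mesh involute tooth geometry (38T wheel at module 3.806)
pitch radius r_p = m·N/2 = 3.806·38/2 = 72.314000
base radius r_b = r_p·cos α = 72.314000·cos 15.807° = 69.579426
roll angle φ = 8.970° = 0.15655603 rad
x = r_b·(cos φ + φ·sin φ) = 70.426897
y = r_b·(sin φ − φ·cos φ) = 0.088778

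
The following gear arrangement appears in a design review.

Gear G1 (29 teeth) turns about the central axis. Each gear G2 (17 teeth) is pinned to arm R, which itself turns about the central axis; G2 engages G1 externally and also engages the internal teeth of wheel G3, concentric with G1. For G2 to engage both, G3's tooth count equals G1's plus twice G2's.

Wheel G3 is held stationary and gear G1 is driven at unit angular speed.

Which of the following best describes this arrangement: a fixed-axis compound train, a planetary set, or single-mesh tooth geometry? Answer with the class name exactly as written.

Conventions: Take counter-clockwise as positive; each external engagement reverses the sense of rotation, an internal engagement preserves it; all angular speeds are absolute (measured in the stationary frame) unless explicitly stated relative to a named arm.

planetary set

planetary set (29T centre, 17T on arm, 63T internal) — Willis relation
classification: planetary set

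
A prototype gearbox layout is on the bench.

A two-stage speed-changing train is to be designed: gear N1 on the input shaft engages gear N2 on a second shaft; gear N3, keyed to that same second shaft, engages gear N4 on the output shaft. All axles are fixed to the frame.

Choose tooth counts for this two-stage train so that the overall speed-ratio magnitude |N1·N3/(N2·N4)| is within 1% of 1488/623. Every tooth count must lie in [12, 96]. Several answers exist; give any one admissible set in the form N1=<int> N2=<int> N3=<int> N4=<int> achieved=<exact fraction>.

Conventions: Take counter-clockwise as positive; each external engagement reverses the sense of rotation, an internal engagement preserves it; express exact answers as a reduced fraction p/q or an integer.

class = fixed-axis compound train [2-stage, 1488/623 wanted]
target = 1488/623 in lowest terms: an exact hit needs N1·N3 = k·1488 and N2·N4 = k·623 for one integer k, every count in [12, 96]; additionally prefer no 1:1 stage (N1 ≠ N2, N3 ≠ N4)
k = 1: no 1:1-free in-range split of k·1488 and k·623 into factor pairs; take k = 2
k = 2: N1·N3 = 2976 = 31·96, N2·N4 = 1246 = 14·89
achieved = 31·96/(14·89) = 1488/623; |achieved − target| = 0 ≤ 372/15575 ✓

N1=31 N2=14 N3=96 N4=89 achieved=1488/623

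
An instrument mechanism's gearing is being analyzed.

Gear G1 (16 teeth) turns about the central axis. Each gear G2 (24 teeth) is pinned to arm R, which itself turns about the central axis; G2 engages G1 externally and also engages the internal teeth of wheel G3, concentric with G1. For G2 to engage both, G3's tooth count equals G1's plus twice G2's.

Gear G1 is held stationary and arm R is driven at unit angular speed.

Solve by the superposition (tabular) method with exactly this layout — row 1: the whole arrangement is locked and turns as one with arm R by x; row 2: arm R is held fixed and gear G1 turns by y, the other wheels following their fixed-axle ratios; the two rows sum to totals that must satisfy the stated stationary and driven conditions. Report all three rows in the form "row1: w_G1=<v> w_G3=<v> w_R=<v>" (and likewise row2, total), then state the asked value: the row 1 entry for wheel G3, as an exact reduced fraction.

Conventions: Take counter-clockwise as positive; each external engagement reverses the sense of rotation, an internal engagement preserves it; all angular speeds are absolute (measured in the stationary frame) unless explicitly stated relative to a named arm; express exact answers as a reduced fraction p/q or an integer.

recognized (axles ride arm R): planetary set, 16/24/64 teeth
row 1: whole set turns with the arm by x
superposition row 2 [arm held]: sun y, ring −(16/64)·y, arm 0
boundary: total ω_sun = x + y = 0 and total ω_arm = x = 1  ⇒  y = -1, x = 1
row 2 ring = −(16/64)·(-1) = 1/4
totals (row 1 + row 2): sun 1 + (-1) = 0, ring 1 + 1/4 = 5/4, arm 1 + 0 = 1
asked cell (row1, ring) = 1

row1: w_G1=1 w_G3=1 w_R=1
row2: w_G1=-1 w_G3=1/4 w_R=0
total: w_G1=0 w_G3=5/4 w_R=1
asked value: 1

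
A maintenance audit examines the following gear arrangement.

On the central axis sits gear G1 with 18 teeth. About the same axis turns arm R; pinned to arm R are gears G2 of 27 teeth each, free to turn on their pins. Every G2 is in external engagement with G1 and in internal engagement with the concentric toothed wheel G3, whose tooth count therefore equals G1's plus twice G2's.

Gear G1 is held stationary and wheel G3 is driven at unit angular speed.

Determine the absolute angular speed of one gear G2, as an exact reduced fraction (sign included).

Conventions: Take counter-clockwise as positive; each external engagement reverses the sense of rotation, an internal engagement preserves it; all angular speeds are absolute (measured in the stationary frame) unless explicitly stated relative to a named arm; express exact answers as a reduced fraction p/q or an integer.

recognized (axles ride arm R): planetary set, 18/27/72 teeth
ring teeth: 18 + 2·27 = 72
18(ω_sun−ω_arm) = −72(ω_ring−ω_arm),  ω_sun = 0, ω_ring = 1
18(0−ω_arm) = −72(1−ω_arm)  ⇒  90·ω_arm = 72  ⇒  ω_arm = 4/5
sun–planet mesh: 18·(0−4/5) = −27·(ω_p−ω_arm)  ⇒  ω_p−ω_arm = 8/15
ω_p = 4/5 + 8/15 = 4/3
exact speed ratio = 4/3

4/3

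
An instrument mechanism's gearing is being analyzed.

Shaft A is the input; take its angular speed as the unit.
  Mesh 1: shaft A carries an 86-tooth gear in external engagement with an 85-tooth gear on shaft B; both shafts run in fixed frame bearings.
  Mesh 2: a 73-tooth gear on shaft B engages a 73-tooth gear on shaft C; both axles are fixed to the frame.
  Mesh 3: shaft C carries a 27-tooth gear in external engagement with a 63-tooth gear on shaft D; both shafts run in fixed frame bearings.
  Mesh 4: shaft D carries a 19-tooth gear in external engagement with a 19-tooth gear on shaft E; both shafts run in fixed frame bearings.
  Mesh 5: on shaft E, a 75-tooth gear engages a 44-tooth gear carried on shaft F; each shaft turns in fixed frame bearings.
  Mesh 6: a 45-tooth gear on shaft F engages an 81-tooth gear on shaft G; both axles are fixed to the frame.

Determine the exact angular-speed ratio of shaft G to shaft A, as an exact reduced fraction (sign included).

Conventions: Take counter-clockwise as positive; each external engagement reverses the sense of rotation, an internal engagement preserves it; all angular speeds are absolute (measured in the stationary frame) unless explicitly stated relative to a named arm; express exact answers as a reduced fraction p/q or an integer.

1075/2618

class = fixed-axis compound train [6 meshes; 6 ratios multiply, 6 sense flips]
mesh 1 [86T→85T]: running ratio 86/85, sense −
mesh 2 [73T→73T]: running ratio 86/85, sense +
mesh 3 [27T→63T]: running ratio 258/595, sense −
mesh 4 [19T→19T]: running ratio 258/595, sense +
mesh 5 [75T→44T]: running ratio 1935/2618, sense −
mesh 6 [45T→81T]: running ratio 1075/2618, sense +
ω_out/ω_in = 1075/2618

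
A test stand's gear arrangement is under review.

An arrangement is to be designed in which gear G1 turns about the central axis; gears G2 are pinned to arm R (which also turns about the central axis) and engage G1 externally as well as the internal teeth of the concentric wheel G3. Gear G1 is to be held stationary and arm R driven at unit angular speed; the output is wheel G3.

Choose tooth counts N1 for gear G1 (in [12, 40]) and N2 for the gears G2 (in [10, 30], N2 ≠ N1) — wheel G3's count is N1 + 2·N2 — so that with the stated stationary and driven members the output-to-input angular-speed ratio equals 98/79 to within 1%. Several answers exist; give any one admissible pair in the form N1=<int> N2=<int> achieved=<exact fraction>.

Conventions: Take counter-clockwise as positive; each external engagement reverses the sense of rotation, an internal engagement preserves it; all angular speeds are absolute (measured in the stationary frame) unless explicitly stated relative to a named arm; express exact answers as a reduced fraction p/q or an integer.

N1=19 N2=30 achieved=98/79

planetary set to be sized for 98/79 (Willis relation)
Willis with ω_sun = 0: ω_ring/ω_arm = (N1+N3)/N3; set equal to 98/79  ⇒  N3/N1 = 1/(98/79 − 1) = 79/19
N3 = N1 + 2·N2  ⇒  N2/N1 = (N3/N1 − 1)/2 = (79/19 − 1)/2 = 30/19
smallest multiple with N1 ≥ 12 and N2 ≥ 10: k = 1  ⇒  N1 = 1·19 = 19, N2 = 1·30 = 30 (N1 ≤ 40, N2 ≤ 30, N2 ≠ N1 ✓), N3 = 19 + 2·30 = 79
check: (N1+N3)/N3 with N1 = 19, N3 = 79 gives 98/79; |achieved − target| = 0 ≤ 49/3950 ✓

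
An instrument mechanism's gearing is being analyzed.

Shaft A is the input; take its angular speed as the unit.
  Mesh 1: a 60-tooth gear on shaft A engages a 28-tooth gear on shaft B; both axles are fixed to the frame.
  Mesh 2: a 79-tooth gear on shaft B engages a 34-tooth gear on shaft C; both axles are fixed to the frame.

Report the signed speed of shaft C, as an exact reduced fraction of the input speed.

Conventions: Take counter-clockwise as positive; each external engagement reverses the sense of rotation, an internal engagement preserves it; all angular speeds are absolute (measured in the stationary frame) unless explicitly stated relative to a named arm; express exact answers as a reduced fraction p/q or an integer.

2-mesh fixed-axis compound train (all bearings frame-fixed)
mesh 1 [60T→28T]: |ω|/ω_in = 1×60/28 = 15/7, sense flips to −
mesh 2 [79T→34T]: |ω|/ω_in = (15/7)×79/34 = 1185/238, sense flips to +
signed output speed (× input speed) = 1185/238

1185/238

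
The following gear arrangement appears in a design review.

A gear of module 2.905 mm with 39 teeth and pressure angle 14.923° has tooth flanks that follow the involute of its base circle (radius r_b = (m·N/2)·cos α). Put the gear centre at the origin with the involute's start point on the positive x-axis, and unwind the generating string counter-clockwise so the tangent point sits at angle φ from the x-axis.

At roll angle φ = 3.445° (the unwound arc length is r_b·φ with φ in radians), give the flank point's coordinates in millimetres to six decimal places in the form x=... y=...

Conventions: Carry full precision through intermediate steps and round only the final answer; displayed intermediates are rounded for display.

x=54.835791 y=0.003965

class = single-mesh tooth geometry [base-circle involute, m = 2.905, 39T]
pitch radius r_p = m·N/2 = 2.905·39/2 = 56.647500
base radius r_b = r_p·cos α = 56.647500·cos 14.923° = 54.736937
roll angle φ = 3.445° = 0.06012659 rad
x = r_b·(cos φ + φ·sin φ) = 54.835791
y = r_b·(sin φ − φ·cos φ) = 0.003965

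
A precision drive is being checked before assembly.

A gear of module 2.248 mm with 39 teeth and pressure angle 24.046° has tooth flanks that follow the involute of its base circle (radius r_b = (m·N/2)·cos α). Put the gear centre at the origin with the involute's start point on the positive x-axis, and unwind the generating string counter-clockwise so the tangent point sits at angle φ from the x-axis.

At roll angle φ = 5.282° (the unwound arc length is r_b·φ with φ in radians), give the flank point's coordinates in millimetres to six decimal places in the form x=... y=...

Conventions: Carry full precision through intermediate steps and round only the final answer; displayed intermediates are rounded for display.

recognized (one wheel, involute flank): single-mesh tooth geometry, m = 2.248, N = 39
pitch radius r_p = m·N/2 = 2.248·39/2 = 43.836000
base radius r_b = r_p·cos α = 43.836000·cos 24.046° = 40.031851
roll angle φ = 5.282° = 0.09218829 rad
x = r_b·(cos φ + φ·sin φ) = 40.201599
y = r_b·(sin φ − φ·cos φ) = 0.010446

x=40.201599 y=0.010446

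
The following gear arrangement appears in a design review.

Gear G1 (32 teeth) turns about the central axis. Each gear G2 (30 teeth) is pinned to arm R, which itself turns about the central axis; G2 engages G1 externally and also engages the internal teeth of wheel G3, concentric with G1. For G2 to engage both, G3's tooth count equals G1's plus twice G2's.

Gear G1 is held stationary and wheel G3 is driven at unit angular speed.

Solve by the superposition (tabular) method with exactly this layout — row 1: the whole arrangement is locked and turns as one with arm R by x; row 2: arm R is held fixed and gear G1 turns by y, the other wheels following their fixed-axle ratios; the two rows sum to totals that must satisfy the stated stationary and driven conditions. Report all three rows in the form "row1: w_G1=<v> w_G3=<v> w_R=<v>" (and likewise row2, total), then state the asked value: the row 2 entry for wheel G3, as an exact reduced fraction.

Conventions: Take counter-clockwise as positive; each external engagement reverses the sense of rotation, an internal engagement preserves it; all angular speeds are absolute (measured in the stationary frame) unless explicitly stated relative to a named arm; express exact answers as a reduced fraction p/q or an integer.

planetary set (32T centre, 30T on arm, 92T internal) — Willis relation
superposition row 1 [locked train]: every member turns x
superposition row 2 [arm held]: sun y, ring −(32/92)·y, arm 0
boundary: total ω_sun = x + y = 0 and total ω_ring = x − (32/92)·y = 1  ⇒  y = -23/31, x = 23/31
row 2 ring = −(32/92)·(-23/31) = 8/31
totals (row 1 + row 2): sun 23/31 + (-23/31) = 0, ring 23/31 + 8/31 = 1, arm 23/31 + 0 = 23/31
asked cell (row2, ring) = 8/31

row1: w_G1=23/31 w_G3=23/31 w_R=23/31
row2: w_G1=-23/31 w_G3=8/31 w_R=0
total: w_G1=0 w_G3=1 w_R=23/31
asked value: 8/31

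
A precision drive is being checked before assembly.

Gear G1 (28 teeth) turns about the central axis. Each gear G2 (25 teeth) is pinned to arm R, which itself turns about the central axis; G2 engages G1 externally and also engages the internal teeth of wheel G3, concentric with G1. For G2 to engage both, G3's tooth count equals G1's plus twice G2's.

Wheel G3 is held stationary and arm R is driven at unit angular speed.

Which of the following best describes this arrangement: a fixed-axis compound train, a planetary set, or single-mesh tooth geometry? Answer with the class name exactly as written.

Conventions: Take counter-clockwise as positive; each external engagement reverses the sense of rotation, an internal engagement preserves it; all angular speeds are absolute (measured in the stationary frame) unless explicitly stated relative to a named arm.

class = planetary set [G3 = 28+2·25 = 78; Willis about the carrier]
classification: planetary set

planetary set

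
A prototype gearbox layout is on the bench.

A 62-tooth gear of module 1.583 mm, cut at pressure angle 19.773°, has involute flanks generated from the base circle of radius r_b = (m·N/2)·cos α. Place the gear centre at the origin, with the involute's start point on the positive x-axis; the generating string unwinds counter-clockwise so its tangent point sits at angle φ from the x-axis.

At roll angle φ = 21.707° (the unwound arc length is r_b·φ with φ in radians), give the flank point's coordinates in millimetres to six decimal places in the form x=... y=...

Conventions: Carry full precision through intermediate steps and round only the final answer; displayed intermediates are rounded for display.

x=49.375864 y=0.825115

topology: single-mesh involute geometry — m = 1.583, N = 62
pitch radius r_p = m·N/2 = 1.583·62/2 = 49.073000
base radius r_b = r_p·cos α = 49.073000·cos 19.773° = 46.179670
roll angle φ = 21.707° = 0.37885862 rad
x = r_b·(cos φ + φ·sin φ) = 49.375864
y = r_b·(sin φ − φ·cos φ) = 0.825115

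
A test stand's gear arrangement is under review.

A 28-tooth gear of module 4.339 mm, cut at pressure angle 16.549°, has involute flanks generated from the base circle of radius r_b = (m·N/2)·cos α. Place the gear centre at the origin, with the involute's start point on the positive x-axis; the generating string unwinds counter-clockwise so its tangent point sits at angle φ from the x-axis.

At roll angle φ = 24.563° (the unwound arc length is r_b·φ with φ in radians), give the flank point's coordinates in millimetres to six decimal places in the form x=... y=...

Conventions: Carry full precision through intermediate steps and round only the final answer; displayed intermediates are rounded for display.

class = single-mesh tooth geometry [base-circle involute, m = 4.339, 28T]
pitch radius r_p = m·N/2 = 4.339·28/2 = 60.746000
base radius r_b = r_p·cos α = 60.746000·cos 16.549° = 58.229688
roll angle φ = 24.563° = 0.42870522 rad
x = r_b·(cos φ + φ·sin φ) = 63.337289
y = r_b·(sin φ − φ·cos φ) = 1.501401

x=63.337289 y=1.501401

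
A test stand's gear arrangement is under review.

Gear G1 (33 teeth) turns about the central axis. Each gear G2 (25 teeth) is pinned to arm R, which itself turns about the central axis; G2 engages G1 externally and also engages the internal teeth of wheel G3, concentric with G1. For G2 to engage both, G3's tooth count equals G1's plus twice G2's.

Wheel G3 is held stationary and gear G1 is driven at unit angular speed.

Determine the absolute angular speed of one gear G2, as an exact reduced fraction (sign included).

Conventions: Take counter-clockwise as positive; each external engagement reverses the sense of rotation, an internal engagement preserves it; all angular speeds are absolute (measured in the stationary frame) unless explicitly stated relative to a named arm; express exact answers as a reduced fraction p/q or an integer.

-33/50

class = planetary set [G3 = 33+2·25 = 83; Willis about the carrier]
ring teeth: 33 + 2·25 = 83
33(ω_sun−ω_arm) = −83(ω_ring−ω_arm),  ω_ring = 0, ω_sun = 1
33(1−ω_arm) = −83(0−ω_arm)  ⇒  116·ω_arm = 33  ⇒  ω_arm = 33/116
sun–planet mesh: 33·(1−33/116) = −25·(ω_p−ω_arm)  ⇒  ω_p−ω_arm = -2739/2900
ω_p = 33/116 − 2739/2900 = -33/50
exact speed ratio = -33/50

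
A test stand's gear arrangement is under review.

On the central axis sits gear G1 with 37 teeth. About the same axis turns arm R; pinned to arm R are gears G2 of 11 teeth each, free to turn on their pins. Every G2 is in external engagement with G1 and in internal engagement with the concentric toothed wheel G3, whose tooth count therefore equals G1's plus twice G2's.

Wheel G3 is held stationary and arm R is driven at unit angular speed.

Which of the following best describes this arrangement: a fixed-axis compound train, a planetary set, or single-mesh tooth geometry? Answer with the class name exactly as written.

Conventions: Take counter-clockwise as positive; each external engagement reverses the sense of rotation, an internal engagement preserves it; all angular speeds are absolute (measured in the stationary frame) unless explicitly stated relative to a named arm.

recognized (axles ride arm R): planetary set, 37/11/59 teeth
classification: planetary set

planetary set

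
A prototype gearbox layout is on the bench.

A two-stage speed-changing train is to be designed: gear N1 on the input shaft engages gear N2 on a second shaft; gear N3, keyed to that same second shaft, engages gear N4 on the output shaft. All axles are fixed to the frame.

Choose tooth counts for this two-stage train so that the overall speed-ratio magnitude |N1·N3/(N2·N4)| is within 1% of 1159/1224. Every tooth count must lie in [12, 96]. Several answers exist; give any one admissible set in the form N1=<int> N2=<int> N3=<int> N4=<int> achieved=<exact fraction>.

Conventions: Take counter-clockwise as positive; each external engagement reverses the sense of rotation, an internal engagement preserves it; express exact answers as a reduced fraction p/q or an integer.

class = fixed-axis compound train [2-stage, 1159/1224 wanted]
target = 1159/1224 in lowest terms: an exact hit needs N1·N3 = k·1159 and N2·N4 = k·1224 for one integer k, every count in [12, 96]; additionally prefer no 1:1 stage (N1 ≠ N2, N3 ≠ N4)
k = 1: N1·N3 = 1159 = 19·61, N2·N4 = 1224 = 17·72
achieved = 19·61/(17·72) = 1159/1224; |achieved − target| = 0 ≤ 1159/122400 ✓

N1=19 N2=17 N3=61 N4=72 achieved=1159/1224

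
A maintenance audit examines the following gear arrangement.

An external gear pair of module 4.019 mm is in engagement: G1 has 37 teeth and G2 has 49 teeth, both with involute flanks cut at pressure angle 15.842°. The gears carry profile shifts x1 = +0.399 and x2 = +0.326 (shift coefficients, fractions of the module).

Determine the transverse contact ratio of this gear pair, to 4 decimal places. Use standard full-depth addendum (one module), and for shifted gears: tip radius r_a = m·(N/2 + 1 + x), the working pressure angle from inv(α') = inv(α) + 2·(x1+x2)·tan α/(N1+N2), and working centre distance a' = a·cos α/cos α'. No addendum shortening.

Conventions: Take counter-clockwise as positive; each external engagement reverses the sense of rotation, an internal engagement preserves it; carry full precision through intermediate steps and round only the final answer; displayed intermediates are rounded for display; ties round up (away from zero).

class = single-mesh tooth geometry [involute pair 37T × 49T, m = 4.019]
base radii: r_b1 = 71.527492, r_b2 = 94.725597
tip radii: r_a1 = 79.974081, r_a2 = 103.794694
inv(α') = inv(15.842°) + 2·(+0.399+0.326)·tan α/(37+49) = 0.01205270  ⇒  α' = 18.67393°
a' = a·cos α / cos α' = 172.8170·cos 15.842°/cos 18.67393° = 175.491659
action lengths: √(r_a1²−r_b1²) = 35.772497, √(r_a2²−r_b2²) = 42.431117
base pitch p_b = π·m·cos α = 12.146500
CR = (35.772497 + 42.431117 − 175.491659·sin 18.67393°)/12.146500 = 1.812403
contact ratio ≈ 1.8124

1.8124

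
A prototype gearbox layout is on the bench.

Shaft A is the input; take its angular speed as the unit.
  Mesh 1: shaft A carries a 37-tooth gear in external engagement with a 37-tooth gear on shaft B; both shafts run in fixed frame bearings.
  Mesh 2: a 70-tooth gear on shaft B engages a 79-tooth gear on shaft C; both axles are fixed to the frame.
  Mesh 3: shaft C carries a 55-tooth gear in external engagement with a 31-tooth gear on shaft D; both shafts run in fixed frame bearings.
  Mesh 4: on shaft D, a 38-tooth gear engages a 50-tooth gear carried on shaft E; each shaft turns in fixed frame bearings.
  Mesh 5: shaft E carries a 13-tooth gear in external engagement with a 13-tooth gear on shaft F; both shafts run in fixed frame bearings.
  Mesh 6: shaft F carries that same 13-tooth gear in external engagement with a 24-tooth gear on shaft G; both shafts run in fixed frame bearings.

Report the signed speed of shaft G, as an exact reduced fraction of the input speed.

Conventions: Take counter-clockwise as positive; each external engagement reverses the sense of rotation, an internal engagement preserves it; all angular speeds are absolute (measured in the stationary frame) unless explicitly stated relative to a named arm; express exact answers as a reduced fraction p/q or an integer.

6-mesh fixed-axis compound train (all bearings frame-fixed)
mesh 1 [37T→37T]: |ω|/ω_in = 1×37/37 = 1, sense flips to −
mesh 2 [70T→79T]: |ω|/ω_in = 1×70/79 = 70/79, sense flips to +
mesh 3 [55T→31T]: |ω|/ω_in = (70/79)×55/31 = 3850/2449, sense flips to −
mesh 4 [38T→50T]: |ω|/ω_in = (3850/2449)×38/50 = 2926/2449, sense flips to +
mesh 5 [13T→13T]: |ω|/ω_in = (2926/2449)×13/13 = 2926/2449, sense flips to −
mesh 6 [13T→24T]: |ω|/ω_in = (2926/2449)×13/24 = 19019/29388, sense flips to +
signed output speed (× input speed) = 19019/29388

19019/29388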